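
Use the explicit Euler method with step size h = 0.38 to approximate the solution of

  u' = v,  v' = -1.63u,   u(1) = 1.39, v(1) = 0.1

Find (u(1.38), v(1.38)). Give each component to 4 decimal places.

1.4280, -0.7610

Euler on (u,v): u_{n+1} = u_n + h·u', v_{n+1} = v_n + h·v'.
1.000000: (1.390000, 0.100000); f=(0.100000, -2.265700) → (1.428000, -0.760966)
(u(1.38), v(1.38)) ≈ (1.4280, -0.7610)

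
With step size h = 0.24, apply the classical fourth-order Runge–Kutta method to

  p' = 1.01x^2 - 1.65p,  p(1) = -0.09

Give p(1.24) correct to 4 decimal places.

0.1950

RK4: k1 = f(x_n, p_n); k2 = f(x_n + h/2, p_n + (h/2)·k1); k3 = f(x_n + h/2, p_n + (h/2)·k2); k4 = f(x_n + h, p_n + h·k3); p_{n+1} = p_n + (h/6)·(k1 + 2k2 + 2k3 + k4).
x=1.000000, p=-0.090000:
  k1 = f(1.000000, -0.090000) = 1.158500
  k2 = f(1.120000, 0.049020) = 1.186061
  k3 = f(1.120000, 0.052327) = 1.180604
  k4 = f(1.240000, 0.193345) = 1.233957
  p ← -0.090000 + (0.24/6)·(k1 + 2k2 + 2k3 + k4) = 0.195031
p(1.24) ≈ 0.1950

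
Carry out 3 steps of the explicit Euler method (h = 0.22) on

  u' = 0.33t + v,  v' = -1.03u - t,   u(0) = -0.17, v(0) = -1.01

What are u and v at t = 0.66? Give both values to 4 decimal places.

-0.7628, -0.8941

Euler on (u,v): u_{n+1} = u_n + h·u', v_{n+1} = v_n + h·v'.
0.000000: (-0.170000, -1.010000); f=(-1.010000, 0.175100) → (-0.392200, -0.971478)
0.220000: (-0.392200, -0.971478); f=(-0.898878, 0.183966) → (-0.589953, -0.931005)
0.440000: (-0.589953, -0.931005); f=(-0.785805, 0.167652) → (-0.762830, -0.894122)
(u(0.66), v(0.66)) ≈ (-0.7628, -0.8941)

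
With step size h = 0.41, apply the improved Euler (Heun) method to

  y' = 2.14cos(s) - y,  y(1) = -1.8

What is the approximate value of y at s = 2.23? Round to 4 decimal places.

-0.8333

Heun: k1 = f(s_n, y_n); k2 = f(s_n + h, y_n + h·k1); y_{n+1} = y_n + (h/2)·(k1 + k2).
s=1.000000, y=-1.800000:
  k1 = f(1.000000, -1.800000) = 2.956247
  k2 = f(1.410000, -0.587939) = 0.930562
  y ← -1.800000 + (0.41/2)·(2.956247 + 0.930562) = -1.003204
s=1.410000, y=-1.003204:
  k1 = f(1.410000, -1.003204) = 1.345827
  k2 = f(1.820000, -0.451415) = -0.076378
  y ← -1.003204 + (0.41/2)·(1.345827 + (-0.076378)) = -0.742967
s=1.820000, y=-0.742967:
  k1 = f(1.820000, -0.742967) = 0.215174
  k2 = f(2.230000, -0.654746) = -0.655978
  y ← -0.742967 + (0.41/2)·(0.215174 + (-0.655978)) = -0.833332
y(2.23) ≈ -0.8333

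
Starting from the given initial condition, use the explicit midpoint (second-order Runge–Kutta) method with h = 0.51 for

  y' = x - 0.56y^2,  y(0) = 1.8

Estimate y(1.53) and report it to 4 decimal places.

Midpoint: k1 = f(x_n, y_n); k2 = f(x_n + h/2, y_n + (h/2)·k1); y_{n+1} = y_n + h·k2.
x=0.000000, y=1.800000:
  k1 = f(0.000000, 1.800000) = -1.814400
  k2 = f(0.255000, 1.337328) = -0.746530
  y ← 1.800000 + 0.51·(-0.746530) = 1.419270
x=0.510000, y=1.419270:
  k1 = f(0.510000, 1.419270) = -0.618023
  k2 = f(0.765000, 1.261674) = -0.126420
  y ← 1.419270 + 0.51·(-0.126420) = 1.354796
x=1.020000, y=1.354796:
  k1 = f(1.020000, 1.354796) = -0.007864
  k2 = f(1.275000, 1.352790) = 0.250177
  y ← 1.354796 + 0.51·0.250177 = 1.482386
y(1.53) ≈ 1.4824

1.4824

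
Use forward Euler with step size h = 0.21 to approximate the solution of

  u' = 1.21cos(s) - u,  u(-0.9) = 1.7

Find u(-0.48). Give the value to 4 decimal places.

Euler: u_{n+1} = u_n + h·f(s_n, u_n).
s=-0.900000, u=1.700000: f=-0.947852 → u ← 1.700000 + 0.21·(-0.947852) = 1.500951
s=-0.690000, u=1.500951: f=-0.567743 → u ← 1.500951 + 0.21·(-0.567743) = 1.381725
u(-0.48) ≈ 1.3817

1.3817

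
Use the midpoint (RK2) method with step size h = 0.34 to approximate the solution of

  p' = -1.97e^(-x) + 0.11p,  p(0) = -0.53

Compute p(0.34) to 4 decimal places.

-1.1278

Midpoint: k1 = f(x_n, p_n); k2 = f(x_n + h/2, p_n + (h/2)·k1); p_{n+1} = p_n + h·k2.
x=0.000000, p=-0.530000:
  k1 = f(0.000000, -0.530000) = -2.028300
  k2 = f(0.170000, -0.874811) = -1.758249
  p ← -0.530000 + 0.34·(-1.758249) = -1.127805
p(0.34) ≈ -1.1278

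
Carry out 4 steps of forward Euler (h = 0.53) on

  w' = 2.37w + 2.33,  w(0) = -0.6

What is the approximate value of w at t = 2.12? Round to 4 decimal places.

8.9428

Euler: w_{n+1} = w_n + h·f(t_n, w_n).
t=0.000000, w=-0.600000: f=0.908000 → w ← -0.600000 + 0.53·0.908000 = -0.118760
t=0.530000, w=-0.118760: f=2.048539 → w ← -0.118760 + 0.53·2.048539 = 0.966966
t=1.060000, w=0.966966: f=4.621708 → w ← 0.966966 + 0.53·4.621708 = 3.416471
t=1.590000, w=3.416471: f=10.427036 → w ← 3.416471 + 0.53·10.427036 = 8.942800
w(2.12) ≈ 8.9428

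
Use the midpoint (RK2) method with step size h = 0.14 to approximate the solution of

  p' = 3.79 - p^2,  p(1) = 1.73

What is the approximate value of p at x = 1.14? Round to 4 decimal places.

1.8141

Midpoint: k1 = f(x_n, p_n); k2 = f(x_n + h/2, p_n + (h/2)·k1); p_{n+1} = p_n + h·k2.
x=1.000000, p=1.730000:
  k1 = f(1.000000, 1.730000) = 0.797100
  k2 = f(1.070000, 1.785797) = 0.600929
  p ← 1.730000 + 0.14·0.600929 = 1.814130
p(1.14) ≈ 1.8141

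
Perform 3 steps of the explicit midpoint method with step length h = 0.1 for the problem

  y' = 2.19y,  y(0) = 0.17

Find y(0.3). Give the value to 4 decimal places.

Midpoint: k1 = f(x_n, y_n); k2 = f(x_n + h/2, y_n + (h/2)·k1); y_{n+1} = y_n + h·k2.
x=0.000000, y=0.170000:
  k1 = f(0.000000, 0.170000) = 0.372300
  k2 = f(0.050000, 0.188615) = 0.413067
  y ← 0.170000 + 0.1·0.413067 = 0.211307
x=0.100000, y=0.211307:
  k1 = f(0.100000, 0.211307) = 0.462762
  k2 = f(0.150000, 0.234445) = 0.513434
  y ← 0.211307 + 0.1·0.513434 = 0.262650
x=0.200000, y=0.262650:
  k1 = f(0.200000, 0.262650) = 0.575204
  k2 = f(0.250000, 0.291410) = 0.638188
  y ← 0.262650 + 0.1·0.638188 = 0.326469
y(0.3) ≈ 0.3265

0.3265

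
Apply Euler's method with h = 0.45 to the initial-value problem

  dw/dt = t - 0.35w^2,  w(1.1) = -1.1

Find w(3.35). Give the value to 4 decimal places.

2.5601

Euler: w_{n+1} = w_n + h·f(t_n, w_n).
t=1.100000, w=-1.100000: f=0.676500 → w ← -1.100000 + 0.45·0.676500 = -0.795575
t=1.550000, w=-0.795575: f=1.328471 → w ← -0.795575 + 0.45·1.328471 = -0.197763
t=2.000000, w=-0.197763: f=1.986311 → w ← -0.197763 + 0.45·1.986311 = 0.696077
t=2.450000, w=0.696077: f=2.280417 → w ← 0.696077 + 0.45·2.280417 = 1.722265
t=2.900000, w=1.722265: f=1.861831 → w ← 1.722265 + 0.45·1.861831 = 2.560089
w(3.35) ≈ 2.5601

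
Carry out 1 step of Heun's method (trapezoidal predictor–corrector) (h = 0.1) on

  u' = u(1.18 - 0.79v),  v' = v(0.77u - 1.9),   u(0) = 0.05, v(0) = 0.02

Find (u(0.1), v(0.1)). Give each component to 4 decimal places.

Heun on (u,v): k1 = f(x_n, state_n); k2 = f(x_n + h, state_n + h·k1); state_{n+1} = state_n + (h/2)·(k1 + k2).
0.000000: (0.050000, 0.020000)
  k1 = (0.058210, -0.037230)
  predictor → (0.055821, 0.016277)
  k2 = (0.065151, -0.030227)
  → (0.056168, 0.016627)
(u(0.1), v(0.1)) ≈ (0.0562, 0.0166)

0.0562, 0.0166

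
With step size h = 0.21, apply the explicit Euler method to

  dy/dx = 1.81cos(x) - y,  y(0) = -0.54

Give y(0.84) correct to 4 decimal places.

0.7904

Euler: y_{n+1} = y_n + h·f(x_n, y_n).
x=0.000000, y=-0.540000: f=2.350000 → y ← -0.540000 + 0.21·2.350000 = -0.046500
x=0.210000, y=-0.046500: f=1.816736 → y ← -0.046500 + 0.21·1.816736 = 0.335015
x=0.420000, y=0.335015: f=1.317676 → y ← 0.335015 + 0.21·1.317676 = 0.611727
x=0.630000, y=0.611727: f=0.850803 → y ← 0.611727 + 0.21·0.850803 = 0.790395
y(0.84) ≈ 0.7904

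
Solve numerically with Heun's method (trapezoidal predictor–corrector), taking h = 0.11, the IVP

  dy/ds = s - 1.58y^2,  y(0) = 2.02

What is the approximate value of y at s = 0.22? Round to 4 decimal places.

Heun: k1 = f(s_n, y_n); k2 = f(s_n + h, y_n + h·k1); y_{n+1} = y_n + (h/2)·(k1 + k2).
s=0.000000, y=2.020000:
  k1 = f(0.000000, 2.020000) = -6.447032
  k2 = f(0.110000, 1.310826) = -2.604860
  y ← 2.020000 + (0.11/2)·(-6.447032 + (-2.604860)) = 1.522146
s=0.110000, y=1.522146:
  k1 = f(0.110000, 1.522146) = -3.550747
  k2 = f(0.220000, 1.131564) = -1.803090
  y ← 1.522146 + (0.11/2)·(-3.550747 + (-1.803090)) = 1.227685
y(0.22) ≈ 1.2277

1.2277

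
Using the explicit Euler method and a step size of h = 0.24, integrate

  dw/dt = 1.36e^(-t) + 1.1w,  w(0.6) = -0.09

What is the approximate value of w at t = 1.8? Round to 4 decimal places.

Euler: w_{n+1} = w_n + h·f(t_n, w_n).
t=0.600000, w=-0.090000: f=0.647384 → w ← -0.090000 + 0.24·0.647384 = 0.065372
t=0.840000, w=0.065372: f=0.659036 → w ← 0.065372 + 0.24·0.659036 = 0.223541
t=1.080000, w=0.223541: f=0.707745 → w ← 0.223541 + 0.24·0.707745 = 0.393399
t=1.320000, w=0.393399: f=0.796043 → w ← 0.393399 + 0.24·0.796043 = 0.584450
t=1.560000, w=0.584450: f=0.928680 → w ← 0.584450 + 0.24·0.928680 = 0.807333
w(1.8) ≈ 0.8073

0.8073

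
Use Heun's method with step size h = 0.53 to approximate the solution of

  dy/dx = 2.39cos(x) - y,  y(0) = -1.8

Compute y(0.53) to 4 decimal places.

Heun: k1 = f(x_n, y_n); k2 = f(x_n + h, y_n + h·k1); y_{n+1} = y_n + (h/2)·(k1 + k2).
x=0.000000, y=-1.800000:
  k1 = f(0.000000, -1.800000) = 4.190000
  k2 = f(0.530000, 0.420700) = 1.641409
  y ← -1.800000 + (0.53/2)·(4.190000 + 1.641409) = -0.254677
y(0.53) ≈ -0.2547

-0.2547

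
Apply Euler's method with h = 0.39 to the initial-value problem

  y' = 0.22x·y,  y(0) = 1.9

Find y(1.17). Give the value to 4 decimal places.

2.0950

Euler: y_{n+1} = y_n + h·f(x_n, y_n).
x=0.000000, y=1.900000: f=0.000000 → y ← 1.900000 + 0.39·0.000000 = 1.900000
x=0.390000, y=1.900000: f=0.163020 → y ← 1.900000 + 0.39·0.163020 = 1.963578
x=0.780000, y=1.963578: f=0.336950 → y ← 1.963578 + 0.39·0.336950 = 2.094988
y(1.17) ≈ 2.0950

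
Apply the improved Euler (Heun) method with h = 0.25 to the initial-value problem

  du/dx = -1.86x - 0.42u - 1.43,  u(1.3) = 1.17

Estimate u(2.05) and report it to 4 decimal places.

-2.0942

Heun: k1 = f(x_n, u_n); k2 = f(x_n + h, u_n + h·k1); u_{n+1} = u_n + (h/2)·(k1 + k2).
x=1.300000, u=1.170000:
  k1 = f(1.300000, 1.170000) = -4.339400
  k2 = f(1.550000, 0.085150) = -4.348763
  u ← 1.170000 + (0.25/2)·(-4.339400 + (-4.348763)) = 0.083980
x=1.550000, u=0.083980:
  k1 = f(1.550000, 0.083980) = -4.348271
  k2 = f(1.800000, -1.003088) = -4.356703
  u ← 0.083980 + (0.25/2)·(-4.348271 + (-4.356703)) = -1.004142
x=1.800000, u=-1.004142:
  k1 = f(1.800000, -1.004142) = -4.356260
  k2 = f(2.050000, -2.093207) = -4.363853
  u ← -1.004142 + (0.25/2)·(-4.356260 + (-4.363853)) = -2.094156
u(2.05) ≈ -2.0942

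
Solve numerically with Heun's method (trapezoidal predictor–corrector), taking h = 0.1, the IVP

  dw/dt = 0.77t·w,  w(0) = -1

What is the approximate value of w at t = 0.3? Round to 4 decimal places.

-1.0352

Heun: k1 = f(t_n, w_n); k2 = f(t_n + h, w_n + h·k1); w_{n+1} = w_n + (h/2)·(k1 + k2).
t=0.000000, w=-1.000000:
  k1 = f(0.000000, -1.000000) = 0.000000
  k2 = f(0.100000, -1.000000) = -0.077000
  w ← -1.000000 + (0.1/2)·(0.000000 + (-0.077000)) = -1.003850
t=0.100000, w=-1.003850:
  k1 = f(0.100000, -1.003850) = -0.077296
  k2 = f(0.200000, -1.011580) = -0.155783
  w ← -1.003850 + (0.1/2)·(-0.077296 + (-0.155783)) = -1.015504
t=0.200000, w=-1.015504:
  k1 = f(0.200000, -1.015504) = -0.156388
  k2 = f(0.300000, -1.031143) = -0.238194
  w ← -1.015504 + (0.1/2)·(-0.156388 + (-0.238194)) = -1.035233
w(0.3) ≈ -1.0352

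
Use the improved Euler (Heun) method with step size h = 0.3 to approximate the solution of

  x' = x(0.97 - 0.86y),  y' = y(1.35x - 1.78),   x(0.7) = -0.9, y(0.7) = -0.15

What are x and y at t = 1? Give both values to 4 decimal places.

-1.2248, -0.0749

Heun on (x,y): k1 = f(t_n, state_n); k2 = f(t_n + h, state_n + h·k1); state_{n+1} = state_n + (h/2)·(k1 + k2).
0.700000: (-0.900000, -0.150000)
  k1 = (-0.989100, 0.449250)
  predictor → (-1.196730, -0.015225)
  k2 = (-1.176497, 0.051698)
  → (-1.224840, -0.074858)
(x(1), y(1)) ≈ (-1.2248, -0.0749)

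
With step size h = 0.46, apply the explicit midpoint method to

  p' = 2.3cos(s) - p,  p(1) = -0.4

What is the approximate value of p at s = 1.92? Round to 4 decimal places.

-0.1761

Midpoint: k1 = f(s_n, p_n); k2 = f(s_n + h/2, p_n + (h/2)·k1); p_{n+1} = p_n + h·k2.
s=1.000000, p=-0.400000:
  k1 = f(1.000000, -0.400000) = 1.642695
  k2 = f(1.230000, -0.022180) = 0.790927
  p ← -0.400000 + 0.46·0.790927 = -0.036174
s=1.460000, p=-0.036174:
  k1 = f(1.460000, -0.036174) = 0.290484
  k2 = f(1.690000, 0.030638) = -0.304157
  p ← -0.036174 + 0.46·(-0.304157) = -0.176086
p(1.92) ≈ -0.1761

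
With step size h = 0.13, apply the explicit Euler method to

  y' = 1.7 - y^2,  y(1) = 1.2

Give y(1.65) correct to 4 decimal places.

Euler: y_{n+1} = y_n + h·f(x_n, y_n).
x=1.000000, y=1.200000: f=0.260000 → y ← 1.200000 + 0.13·0.260000 = 1.233800
x=1.130000, y=1.233800: f=0.177738 → y ← 1.233800 + 0.13·0.177738 = 1.256906
x=1.260000, y=1.256906: f=0.120188 → y ← 1.256906 + 0.13·0.120188 = 1.272530
x=1.390000, y=1.272530: f=0.080667 → y ← 1.272530 + 0.13·0.080667 = 1.283017
x=1.520000, y=1.283017: f=0.053868 → y ← 1.283017 + 0.13·0.053868 = 1.290020
y(1.65) ≈ 1.2900

1.2900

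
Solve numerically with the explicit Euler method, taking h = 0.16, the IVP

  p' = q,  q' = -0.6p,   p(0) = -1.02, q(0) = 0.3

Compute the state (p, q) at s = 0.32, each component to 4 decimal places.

-0.9083, 0.4912

Euler on (p,q): p_{n+1} = p_n + h·p', q_{n+1} = q_n + h·q'.
0.000000: (-1.020000, 0.300000); f=(0.300000, 0.612000) → (-0.972000, 0.397920)
0.160000: (-0.972000, 0.397920); f=(0.397920, 0.583200) → (-0.908333, 0.491232)
(p(0.32), q(0.32)) ≈ (-0.9083, 0.4912)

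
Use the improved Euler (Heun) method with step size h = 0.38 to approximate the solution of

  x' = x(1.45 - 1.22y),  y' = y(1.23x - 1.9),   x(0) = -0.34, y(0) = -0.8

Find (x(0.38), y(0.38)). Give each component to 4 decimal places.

Heun on (x,y): k1 = f(t_n, state_n); k2 = f(t_n + h, state_n + h·k1); state_{n+1} = state_n + (h/2)·(k1 + k2).
0.000000: (-0.340000, -0.800000)
  k1 = (-0.824840, 1.854560)
  predictor → (-0.653439, -0.095267)
  k2 = (-1.023433, 0.257577)
  → (-0.691172, -0.398694)
(x(0.38), y(0.38)) ≈ (-0.6912, -0.3987)

-0.6912, -0.3987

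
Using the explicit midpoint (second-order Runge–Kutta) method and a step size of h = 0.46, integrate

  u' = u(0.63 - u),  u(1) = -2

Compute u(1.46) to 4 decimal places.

Midpoint: k1 = f(t_n, u_n); k2 = f(t_n + h/2, u_n + (h/2)·k1); u_{n+1} = u_n + h·k2.
t=1.000000, u=-2.000000:
  k1 = f(1.000000, -2.000000) = -5.260000
  k2 = f(1.230000, -3.209800) = -12.324990
  u ← -2.000000 + 0.46·(-12.324990) = -7.669495
u(1.46) ≈ -7.6695

-7.6695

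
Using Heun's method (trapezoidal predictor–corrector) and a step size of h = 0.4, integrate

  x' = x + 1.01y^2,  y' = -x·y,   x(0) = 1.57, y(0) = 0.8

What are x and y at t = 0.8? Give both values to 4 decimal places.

Heun on (x,y): k1 = f(t_n, state_n); k2 = f(t_n + h, state_n + h·k1); state_{n+1} = state_n + (h/2)·(k1 + k2).
0.000000: (1.570000, 0.800000)
  k1 = (2.216400, -1.256000)
  predictor → (2.456560, 0.297600)
  k2 = (2.546011, -0.731072)
  → (2.522482, 0.402586)
0.400000: (2.522482, 0.402586)
  k1 = (2.686178, -1.015515)
  predictor → (3.596954, -0.003620)
  k2 = (3.596967, 0.013022)
  → (3.779111, 0.202087)
(x(0.8), y(0.8)) ≈ (3.7791, 0.2021)

3.7791, 0.2021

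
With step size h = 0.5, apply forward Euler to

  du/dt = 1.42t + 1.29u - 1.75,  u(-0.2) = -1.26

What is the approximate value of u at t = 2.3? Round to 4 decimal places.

Euler: u_{n+1} = u_n + h·f(t_n, u_n).
t=-0.200000, u=-1.260000: f=-3.659400 → u ← -1.260000 + 0.5·(-3.659400) = -3.089700
t=0.300000, u=-3.089700: f=-5.309713 → u ← -3.089700 + 0.5·(-5.309713) = -5.744556
t=0.800000, u=-5.744556: f=-8.024478 → u ← -5.744556 + 0.5·(-8.024478) = -9.756795
t=1.300000, u=-9.756795: f=-12.490266 → u ← -9.756795 + 0.5·(-12.490266) = -16.001929
t=1.800000, u=-16.001929: f=-19.836488 → u ← -16.001929 + 0.5·(-19.836488) = -25.920172
u(2.3) ≈ -25.9202

-25.9202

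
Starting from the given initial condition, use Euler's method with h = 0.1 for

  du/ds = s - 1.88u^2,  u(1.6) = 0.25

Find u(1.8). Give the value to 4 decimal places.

Euler: u_{n+1} = u_n + h·f(s_n, u_n).
s=1.600000, u=0.250000: f=1.482500 → u ← 0.250000 + 0.1·1.482500 = 0.398250
s=1.700000, u=0.398250: f=1.401826 → u ← 0.398250 + 0.1·1.401826 = 0.538433
u(1.8) ≈ 0.5384

0.5384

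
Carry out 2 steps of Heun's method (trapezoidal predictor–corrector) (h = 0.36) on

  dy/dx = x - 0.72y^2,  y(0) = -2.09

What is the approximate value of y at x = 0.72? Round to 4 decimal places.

Heun: k1 = f(x_n, y_n); k2 = f(x_n + h, y_n + h·k1); y_{n+1} = y_n + (h/2)·(k1 + k2).
x=0.000000, y=-2.090000:
  k1 = f(0.000000, -2.090000) = -3.145032
  k2 = f(0.360000, -3.222212) = -7.115506
  y ← -2.090000 + (0.36/2)·(-3.145032 + (-7.115506)) = -3.936897
x=0.360000, y=-3.936897:
  k1 = f(0.360000, -3.936897) = -10.799393
  k2 = f(0.720000, -7.824678) = -43.362424
  y ← -3.936897 + (0.36/2)·(-10.799393 + (-43.362424)) = -13.686024
y(0.72) ≈ -13.6860

-13.6860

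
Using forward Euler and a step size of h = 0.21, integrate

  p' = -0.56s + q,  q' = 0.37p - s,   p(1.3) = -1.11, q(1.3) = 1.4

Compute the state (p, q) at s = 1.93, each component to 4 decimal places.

-0.9940, 0.2151

Euler on (p,q): p_{n+1} = p_n + h·p', q_{n+1} = q_n + h·q'.
1.300000: (-1.110000, 1.400000); f=(0.672000, -1.710700) → (-0.968880, 1.040753)
1.510000: (-0.968880, 1.040753); f=(0.195153, -1.868486) → (-0.927898, 0.648371)
1.720000: (-0.927898, 0.648371); f=(-0.314829, -2.063322) → (-0.994012, 0.215073)
(p(1.93), q(1.93)) ≈ (-0.9940, 0.2151)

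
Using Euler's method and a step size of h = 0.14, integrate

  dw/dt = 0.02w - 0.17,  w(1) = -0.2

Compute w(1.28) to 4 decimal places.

-0.2488

Euler: w_{n+1} = w_n + h·f(t_n, w_n).
t=1.000000, w=-0.200000: f=-0.174000 → w ← -0.200000 + 0.14·(-0.174000) = -0.224360
t=1.140000, w=-0.224360: f=-0.174487 → w ← -0.224360 + 0.14·(-0.174487) = -0.248788
w(1.28) ≈ -0.2488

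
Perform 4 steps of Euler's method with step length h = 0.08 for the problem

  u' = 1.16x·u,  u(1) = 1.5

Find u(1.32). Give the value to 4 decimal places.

Euler: u_{n+1} = u_n + h·f(x_n, u_n).
x=1.000000, u=1.500000: f=1.740000 → u ← 1.500000 + 0.08·1.740000 = 1.639200
x=1.080000, u=1.639200: f=2.053590 → u ← 1.639200 + 0.08·2.053590 = 1.803487
x=1.160000, u=1.803487: f=2.426772 → u ← 1.803487 + 0.08·2.426772 = 1.997629
x=1.240000, u=1.997629: f=2.873390 → u ← 1.997629 + 0.08·2.873390 = 2.227500
u(1.32) ≈ 2.2275

2.2275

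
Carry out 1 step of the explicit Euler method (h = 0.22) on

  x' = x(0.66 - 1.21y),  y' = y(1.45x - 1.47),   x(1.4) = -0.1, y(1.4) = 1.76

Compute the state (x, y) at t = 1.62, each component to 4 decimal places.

-0.0677, 1.1347

Euler on (x,y): x_{n+1} = x_n + h·x', y_{n+1} = y_n + h·y'.
1.400000: (-0.100000, 1.760000); f=(0.146960, -2.842400) → (-0.067669, 1.134672)
(x(1.62), y(1.62)) ≈ (-0.0677, 1.1347)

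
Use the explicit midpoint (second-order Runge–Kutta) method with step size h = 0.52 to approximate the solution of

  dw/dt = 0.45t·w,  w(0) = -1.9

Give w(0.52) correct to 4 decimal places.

Midpoint: k1 = f(t_n, w_n); k2 = f(t_n + h/2, w_n + (h/2)·k1); w_{n+1} = w_n + h·k2.
t=0.000000, w=-1.900000:
  k1 = f(0.000000, -1.900000) = 0.000000
  k2 = f(0.260000, -1.900000) = -0.222300
  w ← -1.900000 + 0.52·(-0.222300) = -2.015596
w(0.52) ≈ -2.0156

-2.0156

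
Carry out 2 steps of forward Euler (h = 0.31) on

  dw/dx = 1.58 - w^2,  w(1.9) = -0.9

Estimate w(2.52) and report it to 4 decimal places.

-0.3071

Euler: w_{n+1} = w_n + h·f(x_n, w_n).
x=1.900000, w=-0.900000: f=0.770000 → w ← -0.900000 + 0.31·0.770000 = -0.661300
x=2.210000, w=-0.661300: f=1.142682 → w ← -0.661300 + 0.31·1.142682 = -0.307068
w(2.52) ≈ -0.3071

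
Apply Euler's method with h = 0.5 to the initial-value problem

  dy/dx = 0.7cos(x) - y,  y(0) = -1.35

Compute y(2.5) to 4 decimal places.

-0.0679

Euler: y_{n+1} = y_n + h·f(x_n, y_n).
x=0.000000, y=-1.350000: f=2.050000 → y ← -1.350000 + 0.5·2.050000 = -0.325000
x=0.500000, y=-0.325000: f=0.939308 → y ← -0.325000 + 0.5·0.939308 = 0.144654
x=1.000000, y=0.144654: f=0.233558 → y ← 0.144654 + 0.5·0.233558 = 0.261433
x=1.500000, y=0.261433: f=-0.211917 → y ← 0.261433 + 0.5·(-0.211917) = 0.155474
x=2.000000, y=0.155474: f=-0.446777 → y ← 0.155474 + 0.5·(-0.446777) = -0.067914
y(2.5) ≈ -0.0679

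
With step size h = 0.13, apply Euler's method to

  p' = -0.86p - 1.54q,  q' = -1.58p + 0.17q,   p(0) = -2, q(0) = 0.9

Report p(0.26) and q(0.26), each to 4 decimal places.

-2.0042, 1.7620

Euler on (p,q): p_{n+1} = p_n + h·p', q_{n+1} = q_n + h·q'.
0.000000: (-2.000000, 0.900000); f=(0.334000, 3.313000) → (-1.956580, 1.330690)
0.130000: (-1.956580, 1.330690); f=(-0.366604, 3.317614) → (-2.004238, 1.761980)
(p(0.26), q(0.26)) ≈ (-2.0042, 1.7620)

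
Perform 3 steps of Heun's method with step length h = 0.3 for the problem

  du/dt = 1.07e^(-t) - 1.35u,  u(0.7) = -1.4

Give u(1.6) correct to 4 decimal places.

-0.2738

Heun: k1 = f(t_n, u_n); k2 = f(t_n + h, u_n + h·k1); u_{n+1} = u_n + (h/2)·(k1 + k2).
t=0.700000, u=-1.400000:
  k1 = f(0.700000, -1.400000) = 2.421346
  k2 = f(1.000000, -0.673596) = 1.302986
  u ← -1.400000 + (0.3/2)·(2.421346 + 1.302986) = -0.841350
t=1.000000, u=-0.841350:
  k1 = f(1.000000, -0.841350) = 1.529454
  k2 = f(1.300000, -0.382514) = 0.808003
  u ← -0.841350 + (0.3/2)·(1.529454 + 0.808003) = -0.490732
t=1.300000, u=-0.490732:
  k1 = f(1.300000, -0.490732) = 0.954097
  k2 = f(1.600000, -0.204503) = 0.492108
  u ← -0.490732 + (0.3/2)·(0.954097 + 0.492108) = -0.273801
u(1.6) ≈ -0.2738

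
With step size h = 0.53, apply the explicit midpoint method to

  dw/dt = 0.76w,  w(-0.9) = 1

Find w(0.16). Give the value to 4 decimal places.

Midpoint: k1 = f(t_n, w_n); k2 = f(t_n + h/2, w_n + (h/2)·k1); w_{n+1} = w_n + h·k2.
t=-0.900000, w=1.000000:
  k1 = f(-0.900000, 1.000000) = 0.760000
  k2 = f(-0.635000, 1.201400) = 0.913064
  w ← 1.000000 + 0.53·0.913064 = 1.483924
t=-0.370000, w=1.483924:
  k1 = f(-0.370000, 1.483924) = 1.127782
  k2 = f(-0.105000, 1.782786) = 1.354918
  w ← 1.483924 + 0.53·1.354918 = 2.202030
w(0.16) ≈ 2.2020

2.2020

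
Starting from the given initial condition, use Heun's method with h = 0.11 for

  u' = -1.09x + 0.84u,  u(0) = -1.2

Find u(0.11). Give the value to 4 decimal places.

Heun: k1 = f(x_n, u_n); k2 = f(x_n + h, u_n + h·k1); u_{n+1} = u_n + (h/2)·(k1 + k2).
x=0.000000, u=-1.200000:
  k1 = f(0.000000, -1.200000) = -1.008000
  k2 = f(0.110000, -1.310880) = -1.221039
  u ← -1.200000 + (0.11/2)·(-1.008000 + (-1.221039)) = -1.322597
u(0.11) ≈ -1.3226

-1.3226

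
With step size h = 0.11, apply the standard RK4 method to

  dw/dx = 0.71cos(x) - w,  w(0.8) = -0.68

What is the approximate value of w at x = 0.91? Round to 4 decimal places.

RK4: k1 = f(x_n, w_n); k2 = f(x_n + h/2, w_n + (h/2)·k1); k3 = f(x_n + h/2, w_n + (h/2)·k2); k4 = f(x_n + h, w_n + h·k3); w_{n+1} = w_n + (h/6)·(k1 + 2k2 + 2k3 + k4).
x=0.800000, w=-0.680000:
  k1 = f(0.800000, -0.680000) = 1.174662
  k2 = f(0.855000, -0.615394) = 1.081309
  k3 = f(0.855000, -0.620528) = 1.086443
  k4 = f(0.910000, -0.560491) = 0.996251
  w ← -0.680000 + (0.11/6)·(k1 + 2k2 + 2k3 + k4) = -0.560716
w(0.91) ≈ -0.5607

-0.5607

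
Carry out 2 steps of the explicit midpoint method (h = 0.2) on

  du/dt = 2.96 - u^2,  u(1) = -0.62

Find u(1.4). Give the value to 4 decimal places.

0.5261

Midpoint: k1 = f(t_n, u_n); k2 = f(t_n + h/2, u_n + (h/2)·k1); u_{n+1} = u_n + h·k2.
t=1.000000, u=-0.620000:
  k1 = f(1.000000, -0.620000) = 2.575600
  k2 = f(1.100000, -0.362440) = 2.828637
  u ← -0.620000 + 0.2·2.828637 = -0.054273
t=1.200000, u=-0.054273:
  k1 = f(1.200000, -0.054273) = 2.957054
  k2 = f(1.300000, 0.241433) = 2.901710
  u ← -0.054273 + 0.2·2.901710 = 0.526069
u(1.4) ≈ 0.5261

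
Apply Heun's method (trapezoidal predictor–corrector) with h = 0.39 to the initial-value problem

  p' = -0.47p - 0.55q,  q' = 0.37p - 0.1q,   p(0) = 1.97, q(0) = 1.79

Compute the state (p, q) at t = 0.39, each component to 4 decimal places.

1.2702, 1.9465

Heun on (p,q): k1 = f(t_n, state_n); k2 = f(t_n + h, state_n + h·k1); state_{n+1} = state_n + (h/2)·(k1 + k2).
0.000000: (1.970000, 1.790000)
  k1 = (-1.910400, 0.549900)
  predictor → (1.224944, 2.004461)
  k2 = (-1.678177, 0.252783)
  → (1.270227, 1.946523)
(p(0.39), q(0.39)) ≈ (1.2702, 1.9465)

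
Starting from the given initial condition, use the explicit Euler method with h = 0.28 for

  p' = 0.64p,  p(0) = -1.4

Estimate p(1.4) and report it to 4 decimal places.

Euler: p_{n+1} = p_n + h·f(x_n, p_n).
x=0.000000, p=-1.400000: f=-0.896000 → p ← -1.400000 + 0.28·(-0.896000) = -1.650880
x=0.280000, p=-1.650880: f=-1.056563 → p ← -1.650880 + 0.28·(-1.056563) = -1.946718
x=0.560000, p=-1.946718: f=-1.245899 → p ← -1.946718 + 0.28·(-1.245899) = -2.295570
x=0.840000, p=-2.295570: f=-1.469164 → p ← -2.295570 + 0.28·(-1.469164) = -2.706936
x=1.120000, p=-2.706936: f=-1.732439 → p ← -2.706936 + 0.28·(-1.732439) = -3.192018
p(1.4) ≈ -3.1920

-3.1920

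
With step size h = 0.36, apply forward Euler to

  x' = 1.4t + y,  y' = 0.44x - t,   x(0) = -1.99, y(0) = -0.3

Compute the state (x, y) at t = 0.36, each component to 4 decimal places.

-2.0980, -0.6152

Euler on (x,y): x_{n+1} = x_n + h·x', y_{n+1} = y_n + h·y'.
0.000000: (-1.990000, -0.300000); f=(-0.300000, -0.875600) → (-2.098000, -0.615216)
(x(0.36), y(0.36)) ≈ (-2.0980, -0.6152)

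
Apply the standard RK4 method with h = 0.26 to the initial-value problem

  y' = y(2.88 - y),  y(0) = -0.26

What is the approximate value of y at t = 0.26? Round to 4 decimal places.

-0.6099

RK4: k1 = f(t_n, y_n); k2 = f(t_n + h/2, y_n + (h/2)·k1); k3 = f(t_n + h/2, y_n + (h/2)·k2); k4 = f(t_n + h, y_n + h·k3); y_{n+1} = y_n + (h/6)·(k1 + 2k2 + 2k3 + k4).
t=0.000000, y=-0.260000:
  k1 = f(0.000000, -0.260000) = -0.816400
  k2 = f(0.130000, -0.366132) = -1.188513
  k3 = f(0.130000, -0.414507) = -1.365595
  k4 = f(0.260000, -0.615055) = -2.149650
  y ← -0.260000 + (0.26/6)·(k1 + 2k2 + 2k3 + k4) = -0.609885
y(0.26) ≈ -0.6099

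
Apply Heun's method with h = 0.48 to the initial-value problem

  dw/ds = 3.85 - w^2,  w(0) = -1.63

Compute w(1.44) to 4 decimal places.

1.1931

Heun: k1 = f(s_n, w_n); k2 = f(s_n + h, w_n + h·k1); w_{n+1} = w_n + (h/2)·(k1 + k2).
s=0.000000, w=-1.630000:
  k1 = f(0.000000, -1.630000) = 1.193100
  k2 = f(0.480000, -1.057312) = 2.732091
  w ← -1.630000 + (0.48/2)·(1.193100 + 2.732091) = -0.687954
s=0.480000, w=-0.687954:
  k1 = f(0.480000, -0.687954) = 3.376719
  k2 = f(0.960000, 0.932871) = 2.979751
  w ← -0.687954 + (0.48/2)·(3.376719 + 2.979751) = 0.837599
s=0.960000, w=0.837599:
  k1 = f(0.960000, 0.837599) = 3.148428
  k2 = f(1.440000, 2.348844) = -1.667070
  w ← 0.837599 + (0.48/2)·(3.148428 + (-1.667070)) = 1.193125
w(1.44) ≈ 1.1931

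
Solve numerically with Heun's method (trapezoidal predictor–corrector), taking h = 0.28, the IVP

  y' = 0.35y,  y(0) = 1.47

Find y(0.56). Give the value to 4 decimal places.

1.7878

Heun: k1 = f(x_n, y_n); k2 = f(x_n + h, y_n + h·k1); y_{n+1} = y_n + (h/2)·(k1 + k2).
x=0.000000, y=1.470000:
  k1 = f(0.000000, 1.470000) = 0.514500
  k2 = f(0.280000, 1.614060) = 0.564921
  y ← 1.470000 + (0.28/2)·(0.514500 + 0.564921) = 1.621119
x=0.280000, y=1.621119:
  k1 = f(0.280000, 1.621119) = 0.567392
  k2 = f(0.560000, 1.779989) = 0.622996
  y ← 1.621119 + (0.28/2)·(0.567392 + 0.622996) = 1.787773
y(0.56) ≈ 1.7878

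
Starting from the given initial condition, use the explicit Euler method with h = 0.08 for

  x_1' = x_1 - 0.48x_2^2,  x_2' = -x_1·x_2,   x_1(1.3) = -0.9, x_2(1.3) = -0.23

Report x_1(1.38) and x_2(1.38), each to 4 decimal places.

Euler on (x_1,x_2): x_1_{n+1} = x_1_n + h·x_1', x_2_{n+1} = x_2_n + h·x_2'.
1.300000: (-0.900000, -0.230000); f=(-0.925392, -0.207000) → (-0.974031, -0.246560)
(x_1(1.38), x_2(1.38)) ≈ (-0.9740, -0.2466)

-0.9740, -0.2466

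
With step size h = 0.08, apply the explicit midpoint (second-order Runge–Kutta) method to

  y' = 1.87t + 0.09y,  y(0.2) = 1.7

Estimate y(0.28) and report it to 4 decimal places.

Midpoint: k1 = f(t_n, y_n); k2 = f(t_n + h/2, y_n + (h/2)·k1); y_{n+1} = y_n + h·k2.
t=0.200000, y=1.700000:
  k1 = f(0.200000, 1.700000) = 0.527000
  k2 = f(0.240000, 1.721080) = 0.603697
  y ← 1.700000 + 0.08·0.603697 = 1.748296
y(0.28) ≈ 1.7483

1.7483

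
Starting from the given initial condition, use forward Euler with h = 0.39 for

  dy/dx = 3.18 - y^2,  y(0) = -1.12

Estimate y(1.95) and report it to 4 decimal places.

Euler: y_{n+1} = y_n + h·f(x_n, y_n).
x=0.000000, y=-1.120000: f=1.925600 → y ← -1.120000 + 0.39·1.925600 = -0.369016
x=0.390000, y=-0.369016: f=3.043827 → y ← -0.369016 + 0.39·3.043827 = 0.818077
x=0.780000, y=0.818077: f=2.510751 → y ← 0.818077 + 0.39·2.510751 = 1.797269
x=1.170000, y=1.797269: f=-0.050177 → y ← 1.797269 + 0.39·(-0.050177) = 1.777700
x=1.560000, y=1.777700: f=0.019782 → y ← 1.777700 + 0.39·0.019782 = 1.785415
y(1.95) ≈ 1.7854

1.7854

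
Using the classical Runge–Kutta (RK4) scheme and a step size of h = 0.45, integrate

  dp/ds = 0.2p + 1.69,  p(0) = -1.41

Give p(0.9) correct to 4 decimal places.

-0.0216

RK4: k1 = f(s_n, p_n); k2 = f(s_n + h/2, p_n + (h/2)·k1); k3 = f(s_n + h/2, p_n + (h/2)·k2); k4 = f(s_n + h, p_n + h·k3); p_{n+1} = p_n + (h/6)·(k1 + 2k2 + 2k3 + k4).
s=0.000000, p=-1.410000:
  k1 = f(0.000000, -1.410000) = 1.408000
  k2 = f(0.225000, -1.093200) = 1.471360
  k3 = f(0.225000, -1.078944) = 1.474211
  k4 = f(0.450000, -0.746605) = 1.540679
  p ← -1.410000 + (0.45/6)·(k1 + 2k2 + 2k3 + k4) = -0.747013
s=0.450000, p=-0.747013:
  k1 = f(0.450000, -0.747013) = 1.540597
  k2 = f(0.675000, -0.400379) = 1.609924
  k3 = f(0.675000, -0.384780) = 1.613044
  k4 = f(0.900000, -0.021144) = 1.685771
  p ← -0.747013 + (0.45/6)·(k1 + 2k2 + 2k3 + k4) = -0.021591
p(0.9) ≈ -0.0216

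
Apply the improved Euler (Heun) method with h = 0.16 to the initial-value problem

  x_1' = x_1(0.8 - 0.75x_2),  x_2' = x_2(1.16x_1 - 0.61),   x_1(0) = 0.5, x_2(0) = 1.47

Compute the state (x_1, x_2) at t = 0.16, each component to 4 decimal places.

Heun on (x_1,x_2): k1 = f(t_n, state_n); k2 = f(t_n + h, state_n + h·k1); state_{n+1} = state_n + (h/2)·(k1 + k2).
0.000000: (0.500000, 1.470000)
  k1 = (-0.151250, -0.044100)
  predictor → (0.475800, 1.462944)
  k2 = (-0.141412, -0.084956)
  → (0.476587, 1.459676)
(x_1(0.16), x_2(0.16)) ≈ (0.4766, 1.4597)

0.4766, 1.4597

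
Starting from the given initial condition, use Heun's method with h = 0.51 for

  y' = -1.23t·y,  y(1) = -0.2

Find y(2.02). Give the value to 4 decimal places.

Heun: k1 = f(t_n, y_n); k2 = f(t_n + h, y_n + h·k1); y_{n+1} = y_n + (h/2)·(k1 + k2).
t=1.000000, y=-0.200000:
  k1 = f(1.000000, -0.200000) = 0.246000
  k2 = f(1.510000, -0.074540) = 0.138443
  y ← -0.200000 + (0.51/2)·(0.246000 + 0.138443) = -0.101967
t=1.510000, y=-0.101967:
  k1 = f(1.510000, -0.101967) = 0.189383
  k2 = f(2.020000, -0.005382) = 0.013371
  y ← -0.101967 + (0.51/2)·(0.189383 + 0.013371) = -0.050265
y(2.02) ≈ -0.0503

-0.0503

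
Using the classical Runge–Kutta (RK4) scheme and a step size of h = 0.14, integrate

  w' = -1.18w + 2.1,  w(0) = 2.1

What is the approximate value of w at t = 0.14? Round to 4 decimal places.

2.0512

RK4: k1 = f(t_n, w_n); k2 = f(t_n + h/2, w_n + (h/2)·k1); k3 = f(t_n + h/2, w_n + (h/2)·k2); k4 = f(t_n + h, w_n + h·k3); w_{n+1} = w_n + (h/6)·(k1 + 2k2 + 2k3 + k4).
t=0.000000, w=2.100000:
  k1 = f(0.000000, 2.100000) = -0.378000
  k2 = f(0.070000, 2.073540) = -0.346777
  k3 = f(0.070000, 2.075726) = -0.349356
  k4 = f(0.140000, 2.051090) = -0.320286
  w ← 2.100000 + (0.14/6)·(k1 + 2k2 + 2k3 + k4) = 2.051220
w(0.14) ≈ 2.0512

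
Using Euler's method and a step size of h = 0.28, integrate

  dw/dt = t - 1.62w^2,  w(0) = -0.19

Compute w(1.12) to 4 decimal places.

Euler: w_{n+1} = w_n + h·f(t_n, w_n).
t=0.000000, w=-0.190000: f=-0.058482 → w ← -0.190000 + 0.28·(-0.058482) = -0.206375
t=0.280000, w=-0.206375: f=0.211003 → w ← -0.206375 + 0.28·0.211003 = -0.147294
t=0.560000, w=-0.147294: f=0.524853 → w ← -0.147294 + 0.28·0.524853 = -0.000335
t=0.840000, w=-0.000335: f=0.840000 → w ← -0.000335 + 0.28·0.840000 = 0.234865
w(1.12) ≈ 0.2349

0.2349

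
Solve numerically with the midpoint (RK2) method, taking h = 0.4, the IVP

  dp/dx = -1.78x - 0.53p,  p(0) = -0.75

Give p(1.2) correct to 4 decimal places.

Midpoint: k1 = f(x_n, p_n); k2 = f(x_n + h/2, p_n + (h/2)·k1); p_{n+1} = p_n + h·k2.
x=0.000000, p=-0.750000:
  k1 = f(0.000000, -0.750000) = 0.397500
  k2 = f(0.200000, -0.670500) = -0.000635
  p ← -0.750000 + 0.4·(-0.000635) = -0.750254
x=0.400000, p=-0.750254:
  k1 = f(0.400000, -0.750254) = -0.314365
  k2 = f(0.600000, -0.813127) = -0.637043
  p ← -0.750254 + 0.4·(-0.637043) = -1.005071
x=0.800000, p=-1.005071:
  k1 = f(0.800000, -1.005071) = -0.891312
  k2 = f(1.000000, -1.183334) = -1.152833
  p ← -1.005071 + 0.4·(-1.152833) = -1.466204
p(1.2) ≈ -1.4662

-1.4662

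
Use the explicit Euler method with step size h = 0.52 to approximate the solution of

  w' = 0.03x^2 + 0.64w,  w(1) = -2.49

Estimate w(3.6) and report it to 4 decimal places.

Euler: w_{n+1} = w_n + h·f(x_n, w_n).
x=1.000000, w=-2.490000: f=-1.563600 → w ← -2.490000 + 0.52·(-1.563600) = -3.303072
x=1.520000, w=-3.303072: f=-2.044654 → w ← -3.303072 + 0.52·(-2.044654) = -4.366292
x=2.040000, w=-4.366292: f=-2.669579 → w ← -4.366292 + 0.52·(-2.669579) = -5.754473
x=2.560000, w=-5.754473: f=-3.486255 → w ← -5.754473 + 0.52·(-3.486255) = -7.567326
x=3.080000, w=-7.567326: f=-4.558496 → w ← -7.567326 + 0.52·(-4.558496) = -9.937744
w(3.6) ≈ -9.9377

-9.9377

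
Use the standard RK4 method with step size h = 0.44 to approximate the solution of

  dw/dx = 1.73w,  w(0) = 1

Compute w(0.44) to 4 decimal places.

2.1384

RK4: k1 = f(x_n, w_n); k2 = f(x_n + h/2, w_n + (h/2)·k1); k3 = f(x_n + h/2, w_n + (h/2)·k2); k4 = f(x_n + h, w_n + h·k3); w_{n+1} = w_n + (h/6)·(k1 + 2k2 + 2k3 + k4).
x=0.000000, w=1.000000:
  k1 = f(0.000000, 1.000000) = 1.730000
  k2 = f(0.220000, 1.380600) = 2.388438
  k3 = f(0.220000, 1.525456) = 2.639040
  k4 = f(0.440000, 2.161177) = 3.738837
  w ← 1.000000 + (0.44/6)·(k1 + 2k2 + 2k3 + k4) = 2.138411
w(0.44) ≈ 2.1384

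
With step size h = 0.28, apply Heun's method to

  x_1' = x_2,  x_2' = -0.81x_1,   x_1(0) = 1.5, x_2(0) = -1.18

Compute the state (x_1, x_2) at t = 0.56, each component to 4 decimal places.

Heun on (x_1,x_2): k1 = f(t_n, state_n); k2 = f(t_n + h, state_n + h·k1); state_{n+1} = state_n + (h/2)·(k1 + k2).
0.000000: (1.500000, -1.180000)
  k1 = (-1.180000, -1.215000)
  predictor → (1.169600, -1.520200)
  k2 = (-1.520200, -0.947376)
  → (1.121972, -1.482733)
0.280000: (1.121972, -1.482733)
  k1 = (-1.482733, -0.908797)
  predictor → (0.706807, -1.737196)
  k2 = (-1.737196, -0.572514)
  → (0.671182, -1.690116)
(x_1(0.56), x_2(0.56)) ≈ (0.6712, -1.6901)

0.6712, -1.6901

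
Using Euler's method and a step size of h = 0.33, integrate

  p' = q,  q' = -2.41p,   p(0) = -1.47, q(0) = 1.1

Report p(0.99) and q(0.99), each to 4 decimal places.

0.6811, 3.4344

Euler on (p,q): p_{n+1} = p_n + h·p', q_{n+1} = q_n + h·q'.
0.000000: (-1.470000, 1.100000); f=(1.100000, 3.542700) → (-1.107000, 2.269091)
0.330000: (-1.107000, 2.269091); f=(2.269091, 2.667870) → (-0.358200, 3.149488)
0.660000: (-0.358200, 3.149488); f=(3.149488, 0.863262) → (0.681131, 3.434365)
(p(0.99), q(0.99)) ≈ (0.6811, 3.4344)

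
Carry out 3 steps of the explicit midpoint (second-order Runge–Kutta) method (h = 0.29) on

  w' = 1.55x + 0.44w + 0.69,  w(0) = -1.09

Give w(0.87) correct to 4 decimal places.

Midpoint: k1 = f(x_n, w_n); k2 = f(x_n + h/2, w_n + (h/2)·k1); w_{n+1} = w_n + h·k2.
x=0.000000, w=-1.090000:
  k1 = f(0.000000, -1.090000) = 0.210400
  k2 = f(0.145000, -1.059492) = 0.448574
  w ← -1.090000 + 0.29·0.448574 = -0.959914
x=0.290000, w=-0.959914:
  k1 = f(0.290000, -0.959914) = 0.717138
  k2 = f(0.435000, -0.855929) = 0.987641
  w ← -0.959914 + 0.29·0.987641 = -0.673498
x=0.580000, w=-0.673498:
  k1 = f(0.580000, -0.673498) = 1.292661
  k2 = f(0.725000, -0.486062) = 1.599883
  w ← -0.673498 + 0.29·1.599883 = -0.209532
w(0.87) ≈ -0.2095

-0.2095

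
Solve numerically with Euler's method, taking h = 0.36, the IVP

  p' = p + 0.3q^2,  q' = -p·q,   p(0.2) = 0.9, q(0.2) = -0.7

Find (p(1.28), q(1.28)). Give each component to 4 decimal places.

2.4017, -0.0936

Euler on (p,q): p_{n+1} = p_n + h·p', q_{n+1} = q_n + h·q'.
0.200000: (0.900000, -0.700000); f=(1.047000, 0.630000) → (1.276920, -0.473200)
0.560000: (1.276920, -0.473200); f=(1.344095, 0.604239) → (1.760794, -0.255674)
0.920000: (1.760794, -0.255674); f=(1.780405, 0.450190) → (2.401740, -0.093606)
(p(1.28), q(1.28)) ≈ (2.4017, -0.0936)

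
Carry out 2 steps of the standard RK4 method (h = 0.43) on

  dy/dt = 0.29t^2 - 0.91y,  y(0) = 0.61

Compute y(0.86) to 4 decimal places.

RK4: k1 = f(t_n, y_n); k2 = f(t_n + h/2, y_n + (h/2)·k1); k3 = f(t_n + h/2, y_n + (h/2)·k2); k4 = f(t_n + h, y_n + h·k3); y_{n+1} = y_n + (h/6)·(k1 + 2k2 + 2k3 + k4).
t=0.000000, y=0.610000:
  k1 = f(0.000000, 0.610000) = -0.555100
  k2 = f(0.215000, 0.490653) = -0.433089
  k3 = f(0.215000, 0.516886) = -0.456961
  k4 = f(0.430000, 0.413507) = -0.322670
  y ← 0.610000 + (0.43/6)·(k1 + 2k2 + 2k3 + k4) = 0.419519
t=0.430000, y=0.419519:
  k1 = f(0.430000, 0.419519) = -0.328142
  k2 = f(0.645000, 0.348969) = -0.196914
  k3 = f(0.645000, 0.377183) = -0.222589
  k4 = f(0.860000, 0.323806) = -0.080179
  y ← 0.419519 + (0.43/6)·(k1 + 2k2 + 2k3 + k4) = 0.330127
y(0.86) ≈ 0.3301

0.3301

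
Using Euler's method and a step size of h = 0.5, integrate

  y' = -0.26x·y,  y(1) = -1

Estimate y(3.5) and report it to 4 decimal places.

Euler: y_{n+1} = y_n + h·f(x_n, y_n).
x=1.000000, y=-1.000000: f=0.260000 → y ← -1.000000 + 0.5·0.260000 = -0.870000
x=1.500000, y=-0.870000: f=0.339300 → y ← -0.870000 + 0.5·0.339300 = -0.700350
x=2.000000, y=-0.700350: f=0.364182 → y ← -0.700350 + 0.5·0.364182 = -0.518259
x=2.500000, y=-0.518259: f=0.336868 → y ← -0.518259 + 0.5·0.336868 = -0.349825
x=3.000000, y=-0.349825: f=0.272863 → y ← -0.349825 + 0.5·0.272863 = -0.213393
y(3.5) ≈ -0.2134

-0.2134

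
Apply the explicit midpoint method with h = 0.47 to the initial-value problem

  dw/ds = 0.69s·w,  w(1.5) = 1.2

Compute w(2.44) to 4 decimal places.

3.9636

Midpoint: k1 = f(s_n, w_n); k2 = f(s_n + h/2, w_n + (h/2)·k1); w_{n+1} = w_n + h·k2.
s=1.500000, w=1.200000:
  k1 = f(1.500000, 1.200000) = 1.242000
  k2 = f(1.735000, 1.491870) = 1.785992
  w ← 1.200000 + 0.47·1.785992 = 2.039416
s=1.970000, w=2.039416:
  k1 = f(1.970000, 2.039416) = 2.772179
  k2 = f(2.205000, 2.690878) = 4.094037
  w ← 2.039416 + 0.47·4.094037 = 3.963614
w(2.44) ≈ 3.9636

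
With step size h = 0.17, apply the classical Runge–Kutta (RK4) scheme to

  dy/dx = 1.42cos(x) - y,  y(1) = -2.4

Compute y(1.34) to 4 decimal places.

-1.5530

RK4: k1 = f(x_n, y_n); k2 = f(x_n + h/2, y_n + (h/2)·k1); k3 = f(x_n + h/2, y_n + (h/2)·k2); k4 = f(x_n + h, y_n + h·k3); y_{n+1} = y_n + (h/6)·(k1 + 2k2 + 2k3 + k4).
x=1.000000, y=-2.400000:
  k1 = f(1.000000, -2.400000) = 3.167229
  k2 = f(1.085000, -2.130786) = 2.793802
  k3 = f(1.085000, -2.162527) = 2.825543
  k4 = f(1.170000, -1.919658) = 2.473673
  y ← -2.400000 + (0.17/6)·(k1 + 2k2 + 2k3 + k4) = -1.921745
x=1.170000, y=-1.921745:
  k1 = f(1.170000, -1.921745) = 2.475760
  k2 = f(1.255000, -1.711305) = 2.152320
  k3 = f(1.255000, -1.738798) = 2.179812
  k4 = f(1.340000, -1.551177) = 1.876006
  y ← -1.921745 + (0.17/6)·(k1 + 2k2 + 2k3 + k4) = -1.552957
y(1.34) ≈ -1.5530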